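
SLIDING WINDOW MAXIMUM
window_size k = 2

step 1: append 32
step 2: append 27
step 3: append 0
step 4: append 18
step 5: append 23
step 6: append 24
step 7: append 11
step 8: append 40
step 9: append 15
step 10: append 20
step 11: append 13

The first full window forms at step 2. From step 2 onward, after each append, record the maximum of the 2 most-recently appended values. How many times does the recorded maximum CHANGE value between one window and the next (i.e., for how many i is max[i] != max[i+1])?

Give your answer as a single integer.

step 1: append 32 -> window=[32] (not full yet)
step 2: append 27 -> window=[32, 27] -> max=32
step 3: append 0 -> window=[27, 0] -> max=27
step 4: append 18 -> window=[0, 18] -> max=18
step 5: append 23 -> window=[18, 23] -> max=23
step 6: append 24 -> window=[23, 24] -> max=24
step 7: append 11 -> window=[24, 11] -> max=24
step 8: append 40 -> window=[11, 40] -> max=40
step 9: append 15 -> window=[40, 15] -> max=40
step 10: append 20 -> window=[15, 20] -> max=20
step 11: append 13 -> window=[20, 13] -> max=20
Recorded maximums: 32 27 18 23 24 24 40 40 20 20
Changes between consecutive maximums: 6

Answer: 6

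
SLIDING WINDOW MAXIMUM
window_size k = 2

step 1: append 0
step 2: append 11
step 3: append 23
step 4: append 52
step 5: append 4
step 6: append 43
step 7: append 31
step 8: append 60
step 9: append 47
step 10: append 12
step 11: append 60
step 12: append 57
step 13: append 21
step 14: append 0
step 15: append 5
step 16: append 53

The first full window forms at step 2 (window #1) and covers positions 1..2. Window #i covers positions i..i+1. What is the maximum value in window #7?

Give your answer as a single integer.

Answer: 60

Derivation:
step 1: append 0 -> window=[0] (not full yet)
step 2: append 11 -> window=[0, 11] -> max=11
step 3: append 23 -> window=[11, 23] -> max=23
step 4: append 52 -> window=[23, 52] -> max=52
step 5: append 4 -> window=[52, 4] -> max=52
step 6: append 43 -> window=[4, 43] -> max=43
step 7: append 31 -> window=[43, 31] -> max=43
step 8: append 60 -> window=[31, 60] -> max=60
Window #7 max = 60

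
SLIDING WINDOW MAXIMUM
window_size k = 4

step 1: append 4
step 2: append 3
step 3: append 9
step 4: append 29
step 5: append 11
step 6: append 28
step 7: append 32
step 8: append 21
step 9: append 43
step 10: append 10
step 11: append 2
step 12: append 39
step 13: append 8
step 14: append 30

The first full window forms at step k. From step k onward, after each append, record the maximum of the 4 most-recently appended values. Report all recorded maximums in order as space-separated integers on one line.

Answer: 29 29 29 32 32 43 43 43 43 39 39

Derivation:
step 1: append 4 -> window=[4] (not full yet)
step 2: append 3 -> window=[4, 3] (not full yet)
step 3: append 9 -> window=[4, 3, 9] (not full yet)
step 4: append 29 -> window=[4, 3, 9, 29] -> max=29
step 5: append 11 -> window=[3, 9, 29, 11] -> max=29
step 6: append 28 -> window=[9, 29, 11, 28] -> max=29
step 7: append 32 -> window=[29, 11, 28, 32] -> max=32
step 8: append 21 -> window=[11, 28, 32, 21] -> max=32
step 9: append 43 -> window=[28, 32, 21, 43] -> max=43
step 10: append 10 -> window=[32, 21, 43, 10] -> max=43
step 11: append 2 -> window=[21, 43, 10, 2] -> max=43
step 12: append 39 -> window=[43, 10, 2, 39] -> max=43
step 13: append 8 -> window=[10, 2, 39, 8] -> max=39
step 14: append 30 -> window=[2, 39, 8, 30] -> max=39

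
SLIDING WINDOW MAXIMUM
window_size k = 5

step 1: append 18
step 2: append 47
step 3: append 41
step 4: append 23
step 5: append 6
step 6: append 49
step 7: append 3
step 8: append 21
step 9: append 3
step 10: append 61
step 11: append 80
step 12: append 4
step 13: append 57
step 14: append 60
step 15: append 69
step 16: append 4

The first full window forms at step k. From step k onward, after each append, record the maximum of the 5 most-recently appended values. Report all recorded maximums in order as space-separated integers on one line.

step 1: append 18 -> window=[18] (not full yet)
step 2: append 47 -> window=[18, 47] (not full yet)
step 3: append 41 -> window=[18, 47, 41] (not full yet)
step 4: append 23 -> window=[18, 47, 41, 23] (not full yet)
step 5: append 6 -> window=[18, 47, 41, 23, 6] -> max=47
step 6: append 49 -> window=[47, 41, 23, 6, 49] -> max=49
step 7: append 3 -> window=[41, 23, 6, 49, 3] -> max=49
step 8: append 21 -> window=[23, 6, 49, 3, 21] -> max=49
step 9: append 3 -> window=[6, 49, 3, 21, 3] -> max=49
step 10: append 61 -> window=[49, 3, 21, 3, 61] -> max=61
step 11: append 80 -> window=[3, 21, 3, 61, 80] -> max=80
step 12: append 4 -> window=[21, 3, 61, 80, 4] -> max=80
step 13: append 57 -> window=[3, 61, 80, 4, 57] -> max=80
step 14: append 60 -> window=[61, 80, 4, 57, 60] -> max=80
step 15: append 69 -> window=[80, 4, 57, 60, 69] -> max=80
step 16: append 4 -> window=[4, 57, 60, 69, 4] -> max=69

Answer: 47 49 49 49 49 61 80 80 80 80 80 69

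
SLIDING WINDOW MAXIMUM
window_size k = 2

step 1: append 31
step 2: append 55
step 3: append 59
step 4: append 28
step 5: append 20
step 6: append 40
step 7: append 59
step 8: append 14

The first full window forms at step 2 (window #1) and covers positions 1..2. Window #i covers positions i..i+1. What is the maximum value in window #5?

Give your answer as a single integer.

step 1: append 31 -> window=[31] (not full yet)
step 2: append 55 -> window=[31, 55] -> max=55
step 3: append 59 -> window=[55, 59] -> max=59
step 4: append 28 -> window=[59, 28] -> max=59
step 5: append 20 -> window=[28, 20] -> max=28
step 6: append 40 -> window=[20, 40] -> max=40
Window #5 max = 40

Answer: 40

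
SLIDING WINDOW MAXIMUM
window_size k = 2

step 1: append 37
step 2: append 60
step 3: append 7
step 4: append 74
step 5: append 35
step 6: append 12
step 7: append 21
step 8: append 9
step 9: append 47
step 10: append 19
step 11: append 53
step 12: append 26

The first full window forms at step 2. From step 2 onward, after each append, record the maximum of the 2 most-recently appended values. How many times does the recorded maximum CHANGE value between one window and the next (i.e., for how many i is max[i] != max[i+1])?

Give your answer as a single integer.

step 1: append 37 -> window=[37] (not full yet)
step 2: append 60 -> window=[37, 60] -> max=60
step 3: append 7 -> window=[60, 7] -> max=60
step 4: append 74 -> window=[7, 74] -> max=74
step 5: append 35 -> window=[74, 35] -> max=74
step 6: append 12 -> window=[35, 12] -> max=35
step 7: append 21 -> window=[12, 21] -> max=21
step 8: append 9 -> window=[21, 9] -> max=21
step 9: append 47 -> window=[9, 47] -> max=47
step 10: append 19 -> window=[47, 19] -> max=47
step 11: append 53 -> window=[19, 53] -> max=53
step 12: append 26 -> window=[53, 26] -> max=53
Recorded maximums: 60 60 74 74 35 21 21 47 47 53 53
Changes between consecutive maximums: 5

Answer: 5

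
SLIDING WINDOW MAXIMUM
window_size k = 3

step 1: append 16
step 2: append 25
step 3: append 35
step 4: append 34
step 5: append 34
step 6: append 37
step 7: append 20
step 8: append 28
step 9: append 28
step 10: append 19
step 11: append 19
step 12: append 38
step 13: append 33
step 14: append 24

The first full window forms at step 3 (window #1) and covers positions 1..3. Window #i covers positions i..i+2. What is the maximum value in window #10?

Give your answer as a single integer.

Answer: 38

Derivation:
step 1: append 16 -> window=[16] (not full yet)
step 2: append 25 -> window=[16, 25] (not full yet)
step 3: append 35 -> window=[16, 25, 35] -> max=35
step 4: append 34 -> window=[25, 35, 34] -> max=35
step 5: append 34 -> window=[35, 34, 34] -> max=35
step 6: append 37 -> window=[34, 34, 37] -> max=37
step 7: append 20 -> window=[34, 37, 20] -> max=37
step 8: append 28 -> window=[37, 20, 28] -> max=37
step 9: append 28 -> window=[20, 28, 28] -> max=28
step 10: append 19 -> window=[28, 28, 19] -> max=28
step 11: append 19 -> window=[28, 19, 19] -> max=28
step 12: append 38 -> window=[19, 19, 38] -> max=38
Window #10 max = 38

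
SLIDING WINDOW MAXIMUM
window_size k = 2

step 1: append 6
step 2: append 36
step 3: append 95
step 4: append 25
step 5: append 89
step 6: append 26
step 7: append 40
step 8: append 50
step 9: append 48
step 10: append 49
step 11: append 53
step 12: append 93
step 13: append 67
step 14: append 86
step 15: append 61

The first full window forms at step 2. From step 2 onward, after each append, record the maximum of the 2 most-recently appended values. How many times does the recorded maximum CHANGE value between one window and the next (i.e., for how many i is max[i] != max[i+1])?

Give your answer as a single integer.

step 1: append 6 -> window=[6] (not full yet)
step 2: append 36 -> window=[6, 36] -> max=36
step 3: append 95 -> window=[36, 95] -> max=95
step 4: append 25 -> window=[95, 25] -> max=95
step 5: append 89 -> window=[25, 89] -> max=89
step 6: append 26 -> window=[89, 26] -> max=89
step 7: append 40 -> window=[26, 40] -> max=40
step 8: append 50 -> window=[40, 50] -> max=50
step 9: append 48 -> window=[50, 48] -> max=50
step 10: append 49 -> window=[48, 49] -> max=49
step 11: append 53 -> window=[49, 53] -> max=53
step 12: append 93 -> window=[53, 93] -> max=93
step 13: append 67 -> window=[93, 67] -> max=93
step 14: append 86 -> window=[67, 86] -> max=86
step 15: append 61 -> window=[86, 61] -> max=86
Recorded maximums: 36 95 95 89 89 40 50 50 49 53 93 93 86 86
Changes between consecutive maximums: 8

Answer: 8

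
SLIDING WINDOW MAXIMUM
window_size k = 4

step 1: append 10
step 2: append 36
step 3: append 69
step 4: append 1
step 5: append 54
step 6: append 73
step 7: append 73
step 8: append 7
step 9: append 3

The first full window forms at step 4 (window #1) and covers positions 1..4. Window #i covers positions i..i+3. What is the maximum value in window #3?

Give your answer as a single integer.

step 1: append 10 -> window=[10] (not full yet)
step 2: append 36 -> window=[10, 36] (not full yet)
step 3: append 69 -> window=[10, 36, 69] (not full yet)
step 4: append 1 -> window=[10, 36, 69, 1] -> max=69
step 5: append 54 -> window=[36, 69, 1, 54] -> max=69
step 6: append 73 -> window=[69, 1, 54, 73] -> max=73
Window #3 max = 73

Answer: 73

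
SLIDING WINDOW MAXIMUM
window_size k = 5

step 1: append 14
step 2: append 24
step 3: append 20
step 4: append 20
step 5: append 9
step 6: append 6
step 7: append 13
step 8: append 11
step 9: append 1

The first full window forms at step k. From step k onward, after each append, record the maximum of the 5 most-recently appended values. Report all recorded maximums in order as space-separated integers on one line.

Answer: 24 24 20 20 13

Derivation:
step 1: append 14 -> window=[14] (not full yet)
step 2: append 24 -> window=[14, 24] (not full yet)
step 3: append 20 -> window=[14, 24, 20] (not full yet)
step 4: append 20 -> window=[14, 24, 20, 20] (not full yet)
step 5: append 9 -> window=[14, 24, 20, 20, 9] -> max=24
step 6: append 6 -> window=[24, 20, 20, 9, 6] -> max=24
step 7: append 13 -> window=[20, 20, 9, 6, 13] -> max=20
step 8: append 11 -> window=[20, 9, 6, 13, 11] -> max=20
step 9: append 1 -> window=[9, 6, 13, 11, 1] -> max=13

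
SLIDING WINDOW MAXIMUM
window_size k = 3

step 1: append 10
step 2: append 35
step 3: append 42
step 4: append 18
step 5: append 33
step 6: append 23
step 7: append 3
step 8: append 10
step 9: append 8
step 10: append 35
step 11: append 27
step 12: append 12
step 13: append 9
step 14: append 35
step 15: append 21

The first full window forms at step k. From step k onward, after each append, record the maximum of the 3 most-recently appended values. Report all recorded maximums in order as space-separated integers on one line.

step 1: append 10 -> window=[10] (not full yet)
step 2: append 35 -> window=[10, 35] (not full yet)
step 3: append 42 -> window=[10, 35, 42] -> max=42
step 4: append 18 -> window=[35, 42, 18] -> max=42
step 5: append 33 -> window=[42, 18, 33] -> max=42
step 6: append 23 -> window=[18, 33, 23] -> max=33
step 7: append 3 -> window=[33, 23, 3] -> max=33
step 8: append 10 -> window=[23, 3, 10] -> max=23
step 9: append 8 -> window=[3, 10, 8] -> max=10
step 10: append 35 -> window=[10, 8, 35] -> max=35
step 11: append 27 -> window=[8, 35, 27] -> max=35
step 12: append 12 -> window=[35, 27, 12] -> max=35
step 13: append 9 -> window=[27, 12, 9] -> max=27
step 14: append 35 -> window=[12, 9, 35] -> max=35
step 15: append 21 -> window=[9, 35, 21] -> max=35

Answer: 42 42 42 33 33 23 10 35 35 35 27 35 35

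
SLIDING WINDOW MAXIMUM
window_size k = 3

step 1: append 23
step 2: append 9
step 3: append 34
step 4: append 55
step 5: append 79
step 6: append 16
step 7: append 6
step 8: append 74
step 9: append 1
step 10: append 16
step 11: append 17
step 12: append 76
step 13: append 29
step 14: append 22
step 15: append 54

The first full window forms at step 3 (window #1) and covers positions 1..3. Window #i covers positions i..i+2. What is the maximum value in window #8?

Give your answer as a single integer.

step 1: append 23 -> window=[23] (not full yet)
step 2: append 9 -> window=[23, 9] (not full yet)
step 3: append 34 -> window=[23, 9, 34] -> max=34
step 4: append 55 -> window=[9, 34, 55] -> max=55
step 5: append 79 -> window=[34, 55, 79] -> max=79
step 6: append 16 -> window=[55, 79, 16] -> max=79
step 7: append 6 -> window=[79, 16, 6] -> max=79
step 8: append 74 -> window=[16, 6, 74] -> max=74
step 9: append 1 -> window=[6, 74, 1] -> max=74
step 10: append 16 -> window=[74, 1, 16] -> max=74
Window #8 max = 74

Answer: 74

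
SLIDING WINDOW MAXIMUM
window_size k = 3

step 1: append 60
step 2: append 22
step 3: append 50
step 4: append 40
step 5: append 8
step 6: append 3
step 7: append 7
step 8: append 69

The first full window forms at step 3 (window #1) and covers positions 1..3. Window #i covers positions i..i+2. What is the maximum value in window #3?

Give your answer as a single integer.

step 1: append 60 -> window=[60] (not full yet)
step 2: append 22 -> window=[60, 22] (not full yet)
step 3: append 50 -> window=[60, 22, 50] -> max=60
step 4: append 40 -> window=[22, 50, 40] -> max=50
step 5: append 8 -> window=[50, 40, 8] -> max=50
Window #3 max = 50

Answer: 50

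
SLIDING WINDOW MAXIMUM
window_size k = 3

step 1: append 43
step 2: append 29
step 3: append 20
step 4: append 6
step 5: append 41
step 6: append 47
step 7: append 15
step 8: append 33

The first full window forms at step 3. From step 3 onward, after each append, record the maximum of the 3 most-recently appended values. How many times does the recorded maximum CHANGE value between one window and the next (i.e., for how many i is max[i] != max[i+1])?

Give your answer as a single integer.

step 1: append 43 -> window=[43] (not full yet)
step 2: append 29 -> window=[43, 29] (not full yet)
step 3: append 20 -> window=[43, 29, 20] -> max=43
step 4: append 6 -> window=[29, 20, 6] -> max=29
step 5: append 41 -> window=[20, 6, 41] -> max=41
step 6: append 47 -> window=[6, 41, 47] -> max=47
step 7: append 15 -> window=[41, 47, 15] -> max=47
step 8: append 33 -> window=[47, 15, 33] -> max=47
Recorded maximums: 43 29 41 47 47 47
Changes between consecutive maximums: 3

Answer: 3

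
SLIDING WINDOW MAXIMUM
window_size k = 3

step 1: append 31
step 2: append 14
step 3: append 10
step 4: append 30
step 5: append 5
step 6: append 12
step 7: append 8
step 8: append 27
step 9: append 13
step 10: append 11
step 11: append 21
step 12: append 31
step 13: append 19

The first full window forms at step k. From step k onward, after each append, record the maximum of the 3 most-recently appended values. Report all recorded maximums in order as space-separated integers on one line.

Answer: 31 30 30 30 12 27 27 27 21 31 31

Derivation:
step 1: append 31 -> window=[31] (not full yet)
step 2: append 14 -> window=[31, 14] (not full yet)
step 3: append 10 -> window=[31, 14, 10] -> max=31
step 4: append 30 -> window=[14, 10, 30] -> max=30
step 5: append 5 -> window=[10, 30, 5] -> max=30
step 6: append 12 -> window=[30, 5, 12] -> max=30
step 7: append 8 -> window=[5, 12, 8] -> max=12
step 8: append 27 -> window=[12, 8, 27] -> max=27
step 9: append 13 -> window=[8, 27, 13] -> max=27
step 10: append 11 -> window=[27, 13, 11] -> max=27
step 11: append 21 -> window=[13, 11, 21] -> max=21
step 12: append 31 -> window=[11, 21, 31] -> max=31
step 13: append 19 -> window=[21, 31, 19] -> max=31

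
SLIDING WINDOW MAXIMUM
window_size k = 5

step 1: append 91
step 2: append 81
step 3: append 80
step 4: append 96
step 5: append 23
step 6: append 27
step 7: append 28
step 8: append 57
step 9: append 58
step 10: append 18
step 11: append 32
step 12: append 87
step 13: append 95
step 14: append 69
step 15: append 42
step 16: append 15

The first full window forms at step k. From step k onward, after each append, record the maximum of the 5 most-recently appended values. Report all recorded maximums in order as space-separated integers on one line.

Answer: 96 96 96 96 58 58 58 87 95 95 95 95

Derivation:
step 1: append 91 -> window=[91] (not full yet)
step 2: append 81 -> window=[91, 81] (not full yet)
step 3: append 80 -> window=[91, 81, 80] (not full yet)
step 4: append 96 -> window=[91, 81, 80, 96] (not full yet)
step 5: append 23 -> window=[91, 81, 80, 96, 23] -> max=96
step 6: append 27 -> window=[81, 80, 96, 23, 27] -> max=96
step 7: append 28 -> window=[80, 96, 23, 27, 28] -> max=96
step 8: append 57 -> window=[96, 23, 27, 28, 57] -> max=96
step 9: append 58 -> window=[23, 27, 28, 57, 58] -> max=58
step 10: append 18 -> window=[27, 28, 57, 58, 18] -> max=58
step 11: append 32 -> window=[28, 57, 58, 18, 32] -> max=58
step 12: append 87 -> window=[57, 58, 18, 32, 87] -> max=87
step 13: append 95 -> window=[58, 18, 32, 87, 95] -> max=95
step 14: append 69 -> window=[18, 32, 87, 95, 69] -> max=95
step 15: append 42 -> window=[32, 87, 95, 69, 42] -> max=95
step 16: append 15 -> window=[87, 95, 69, 42, 15] -> max=95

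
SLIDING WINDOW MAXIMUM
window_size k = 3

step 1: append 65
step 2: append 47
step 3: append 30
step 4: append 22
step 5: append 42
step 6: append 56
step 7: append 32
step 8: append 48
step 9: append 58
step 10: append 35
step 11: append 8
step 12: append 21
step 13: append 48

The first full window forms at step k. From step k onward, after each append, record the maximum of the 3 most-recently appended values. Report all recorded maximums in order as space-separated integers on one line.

step 1: append 65 -> window=[65] (not full yet)
step 2: append 47 -> window=[65, 47] (not full yet)
step 3: append 30 -> window=[65, 47, 30] -> max=65
step 4: append 22 -> window=[47, 30, 22] -> max=47
step 5: append 42 -> window=[30, 22, 42] -> max=42
step 6: append 56 -> window=[22, 42, 56] -> max=56
step 7: append 32 -> window=[42, 56, 32] -> max=56
step 8: append 48 -> window=[56, 32, 48] -> max=56
step 9: append 58 -> window=[32, 48, 58] -> max=58
step 10: append 35 -> window=[48, 58, 35] -> max=58
step 11: append 8 -> window=[58, 35, 8] -> max=58
step 12: append 21 -> window=[35, 8, 21] -> max=35
step 13: append 48 -> window=[8, 21, 48] -> max=48

Answer: 65 47 42 56 56 56 58 58 58 35 48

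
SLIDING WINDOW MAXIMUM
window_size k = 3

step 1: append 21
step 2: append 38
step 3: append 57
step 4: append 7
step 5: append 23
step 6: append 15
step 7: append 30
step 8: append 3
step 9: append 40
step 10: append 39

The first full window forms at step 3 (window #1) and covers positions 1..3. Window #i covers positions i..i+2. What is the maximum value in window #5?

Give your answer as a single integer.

Answer: 30

Derivation:
step 1: append 21 -> window=[21] (not full yet)
step 2: append 38 -> window=[21, 38] (not full yet)
step 3: append 57 -> window=[21, 38, 57] -> max=57
step 4: append 7 -> window=[38, 57, 7] -> max=57
step 5: append 23 -> window=[57, 7, 23] -> max=57
step 6: append 15 -> window=[7, 23, 15] -> max=23
step 7: append 30 -> window=[23, 15, 30] -> max=30
Window #5 max = 30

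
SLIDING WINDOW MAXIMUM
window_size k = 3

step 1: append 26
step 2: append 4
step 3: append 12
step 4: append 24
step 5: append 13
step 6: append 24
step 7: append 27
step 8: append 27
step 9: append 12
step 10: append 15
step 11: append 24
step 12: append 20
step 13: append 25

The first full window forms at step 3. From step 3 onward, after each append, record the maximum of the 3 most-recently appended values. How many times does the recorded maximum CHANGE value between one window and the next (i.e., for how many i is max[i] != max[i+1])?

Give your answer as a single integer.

Answer: 4

Derivation:
step 1: append 26 -> window=[26] (not full yet)
step 2: append 4 -> window=[26, 4] (not full yet)
step 3: append 12 -> window=[26, 4, 12] -> max=26
step 4: append 24 -> window=[4, 12, 24] -> max=24
step 5: append 13 -> window=[12, 24, 13] -> max=24
step 6: append 24 -> window=[24, 13, 24] -> max=24
step 7: append 27 -> window=[13, 24, 27] -> max=27
step 8: append 27 -> window=[24, 27, 27] -> max=27
step 9: append 12 -> window=[27, 27, 12] -> max=27
step 10: append 15 -> window=[27, 12, 15] -> max=27
step 11: append 24 -> window=[12, 15, 24] -> max=24
step 12: append 20 -> window=[15, 24, 20] -> max=24
step 13: append 25 -> window=[24, 20, 25] -> max=25
Recorded maximums: 26 24 24 24 27 27 27 27 24 24 25
Changes between consecutive maximums: 4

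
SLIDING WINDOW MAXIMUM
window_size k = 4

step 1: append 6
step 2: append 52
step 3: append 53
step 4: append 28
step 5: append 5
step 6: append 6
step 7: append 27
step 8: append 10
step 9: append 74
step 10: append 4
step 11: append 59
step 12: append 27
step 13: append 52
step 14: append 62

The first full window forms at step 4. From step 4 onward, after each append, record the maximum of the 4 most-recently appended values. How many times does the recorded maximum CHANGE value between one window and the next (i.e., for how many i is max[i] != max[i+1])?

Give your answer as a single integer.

Answer: 5

Derivation:
step 1: append 6 -> window=[6] (not full yet)
step 2: append 52 -> window=[6, 52] (not full yet)
step 3: append 53 -> window=[6, 52, 53] (not full yet)
step 4: append 28 -> window=[6, 52, 53, 28] -> max=53
step 5: append 5 -> window=[52, 53, 28, 5] -> max=53
step 6: append 6 -> window=[53, 28, 5, 6] -> max=53
step 7: append 27 -> window=[28, 5, 6, 27] -> max=28
step 8: append 10 -> window=[5, 6, 27, 10] -> max=27
step 9: append 74 -> window=[6, 27, 10, 74] -> max=74
step 10: append 4 -> window=[27, 10, 74, 4] -> max=74
step 11: append 59 -> window=[10, 74, 4, 59] -> max=74
step 12: append 27 -> window=[74, 4, 59, 27] -> max=74
step 13: append 52 -> window=[4, 59, 27, 52] -> max=59
step 14: append 62 -> window=[59, 27, 52, 62] -> max=62
Recorded maximums: 53 53 53 28 27 74 74 74 74 59 62
Changes between consecutive maximums: 5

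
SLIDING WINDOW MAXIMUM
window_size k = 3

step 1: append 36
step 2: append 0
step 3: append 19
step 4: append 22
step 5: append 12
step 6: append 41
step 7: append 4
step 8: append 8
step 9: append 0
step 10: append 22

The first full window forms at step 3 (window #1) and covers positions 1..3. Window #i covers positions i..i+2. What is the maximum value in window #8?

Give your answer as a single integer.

step 1: append 36 -> window=[36] (not full yet)
step 2: append 0 -> window=[36, 0] (not full yet)
step 3: append 19 -> window=[36, 0, 19] -> max=36
step 4: append 22 -> window=[0, 19, 22] -> max=22
step 5: append 12 -> window=[19, 22, 12] -> max=22
step 6: append 41 -> window=[22, 12, 41] -> max=41
step 7: append 4 -> window=[12, 41, 4] -> max=41
step 8: append 8 -> window=[41, 4, 8] -> max=41
step 9: append 0 -> window=[4, 8, 0] -> max=8
step 10: append 22 -> window=[8, 0, 22] -> max=22
Window #8 max = 22

Answer: 22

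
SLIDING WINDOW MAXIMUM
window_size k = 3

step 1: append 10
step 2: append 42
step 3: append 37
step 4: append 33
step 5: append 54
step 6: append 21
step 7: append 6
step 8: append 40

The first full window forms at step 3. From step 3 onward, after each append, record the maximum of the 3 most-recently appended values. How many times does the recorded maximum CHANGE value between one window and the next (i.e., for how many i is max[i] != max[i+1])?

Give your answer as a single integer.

Answer: 2

Derivation:
step 1: append 10 -> window=[10] (not full yet)
step 2: append 42 -> window=[10, 42] (not full yet)
step 3: append 37 -> window=[10, 42, 37] -> max=42
step 4: append 33 -> window=[42, 37, 33] -> max=42
step 5: append 54 -> window=[37, 33, 54] -> max=54
step 6: append 21 -> window=[33, 54, 21] -> max=54
step 7: append 6 -> window=[54, 21, 6] -> max=54
step 8: append 40 -> window=[21, 6, 40] -> max=40
Recorded maximums: 42 42 54 54 54 40
Changes between consecutive maximums: 2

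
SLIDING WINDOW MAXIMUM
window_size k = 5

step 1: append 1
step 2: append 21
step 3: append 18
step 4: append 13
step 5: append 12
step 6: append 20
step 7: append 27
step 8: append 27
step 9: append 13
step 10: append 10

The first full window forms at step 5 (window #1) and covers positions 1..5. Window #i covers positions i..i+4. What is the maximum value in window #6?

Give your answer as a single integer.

Answer: 27

Derivation:
step 1: append 1 -> window=[1] (not full yet)
step 2: append 21 -> window=[1, 21] (not full yet)
step 3: append 18 -> window=[1, 21, 18] (not full yet)
step 4: append 13 -> window=[1, 21, 18, 13] (not full yet)
step 5: append 12 -> window=[1, 21, 18, 13, 12] -> max=21
step 6: append 20 -> window=[21, 18, 13, 12, 20] -> max=21
step 7: append 27 -> window=[18, 13, 12, 20, 27] -> max=27
step 8: append 27 -> window=[13, 12, 20, 27, 27] -> max=27
step 9: append 13 -> window=[12, 20, 27, 27, 13] -> max=27
step 10: append 10 -> window=[20, 27, 27, 13, 10] -> max=27
Window #6 max = 27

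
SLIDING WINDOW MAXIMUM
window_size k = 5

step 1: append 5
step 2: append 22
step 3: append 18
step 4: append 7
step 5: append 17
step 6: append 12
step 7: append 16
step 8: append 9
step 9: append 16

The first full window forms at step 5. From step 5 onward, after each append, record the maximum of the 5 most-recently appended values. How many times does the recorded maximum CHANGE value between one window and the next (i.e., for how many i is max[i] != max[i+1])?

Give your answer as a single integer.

step 1: append 5 -> window=[5] (not full yet)
step 2: append 22 -> window=[5, 22] (not full yet)
step 3: append 18 -> window=[5, 22, 18] (not full yet)
step 4: append 7 -> window=[5, 22, 18, 7] (not full yet)
step 5: append 17 -> window=[5, 22, 18, 7, 17] -> max=22
step 6: append 12 -> window=[22, 18, 7, 17, 12] -> max=22
step 7: append 16 -> window=[18, 7, 17, 12, 16] -> max=18
step 8: append 9 -> window=[7, 17, 12, 16, 9] -> max=17
step 9: append 16 -> window=[17, 12, 16, 9, 16] -> max=17
Recorded maximums: 22 22 18 17 17
Changes between consecutive maximums: 2

Answer: 2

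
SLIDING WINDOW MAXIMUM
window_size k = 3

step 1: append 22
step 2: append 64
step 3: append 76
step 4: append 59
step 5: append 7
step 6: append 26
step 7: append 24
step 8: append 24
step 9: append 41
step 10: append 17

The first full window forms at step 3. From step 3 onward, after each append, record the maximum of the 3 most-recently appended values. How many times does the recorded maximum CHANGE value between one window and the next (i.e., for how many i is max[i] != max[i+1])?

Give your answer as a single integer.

Answer: 3

Derivation:
step 1: append 22 -> window=[22] (not full yet)
step 2: append 64 -> window=[22, 64] (not full yet)
step 3: append 76 -> window=[22, 64, 76] -> max=76
step 4: append 59 -> window=[64, 76, 59] -> max=76
step 5: append 7 -> window=[76, 59, 7] -> max=76
step 6: append 26 -> window=[59, 7, 26] -> max=59
step 7: append 24 -> window=[7, 26, 24] -> max=26
step 8: append 24 -> window=[26, 24, 24] -> max=26
step 9: append 41 -> window=[24, 24, 41] -> max=41
step 10: append 17 -> window=[24, 41, 17] -> max=41
Recorded maximums: 76 76 76 59 26 26 41 41
Changes between consecutive maximums: 3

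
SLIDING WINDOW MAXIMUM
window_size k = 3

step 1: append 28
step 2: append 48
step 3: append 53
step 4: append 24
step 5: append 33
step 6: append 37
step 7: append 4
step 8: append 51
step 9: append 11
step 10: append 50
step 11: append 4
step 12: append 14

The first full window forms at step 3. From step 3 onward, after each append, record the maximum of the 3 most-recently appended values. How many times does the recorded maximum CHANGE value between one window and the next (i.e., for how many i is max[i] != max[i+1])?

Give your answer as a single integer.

Answer: 3

Derivation:
step 1: append 28 -> window=[28] (not full yet)
step 2: append 48 -> window=[28, 48] (not full yet)
step 3: append 53 -> window=[28, 48, 53] -> max=53
step 4: append 24 -> window=[48, 53, 24] -> max=53
step 5: append 33 -> window=[53, 24, 33] -> max=53
step 6: append 37 -> window=[24, 33, 37] -> max=37
step 7: append 4 -> window=[33, 37, 4] -> max=37
step 8: append 51 -> window=[37, 4, 51] -> max=51
step 9: append 11 -> window=[4, 51, 11] -> max=51
step 10: append 50 -> window=[51, 11, 50] -> max=51
step 11: append 4 -> window=[11, 50, 4] -> max=50
step 12: append 14 -> window=[50, 4, 14] -> max=50
Recorded maximums: 53 53 53 37 37 51 51 51 50 50
Changes between consecutive maximums: 3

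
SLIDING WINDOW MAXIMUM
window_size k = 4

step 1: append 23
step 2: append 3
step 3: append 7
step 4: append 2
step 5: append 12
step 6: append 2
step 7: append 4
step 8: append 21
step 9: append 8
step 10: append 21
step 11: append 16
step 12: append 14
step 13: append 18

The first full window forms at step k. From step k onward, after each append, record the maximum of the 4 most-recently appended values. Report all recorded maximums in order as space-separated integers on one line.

Answer: 23 12 12 12 21 21 21 21 21 21

Derivation:
step 1: append 23 -> window=[23] (not full yet)
step 2: append 3 -> window=[23, 3] (not full yet)
step 3: append 7 -> window=[23, 3, 7] (not full yet)
step 4: append 2 -> window=[23, 3, 7, 2] -> max=23
step 5: append 12 -> window=[3, 7, 2, 12] -> max=12
step 6: append 2 -> window=[7, 2, 12, 2] -> max=12
step 7: append 4 -> window=[2, 12, 2, 4] -> max=12
step 8: append 21 -> window=[12, 2, 4, 21] -> max=21
step 9: append 8 -> window=[2, 4, 21, 8] -> max=21
step 10: append 21 -> window=[4, 21, 8, 21] -> max=21
step 11: append 16 -> window=[21, 8, 21, 16] -> max=21
step 12: append 14 -> window=[8, 21, 16, 14] -> max=21
step 13: append 18 -> window=[21, 16, 14, 18] -> max=21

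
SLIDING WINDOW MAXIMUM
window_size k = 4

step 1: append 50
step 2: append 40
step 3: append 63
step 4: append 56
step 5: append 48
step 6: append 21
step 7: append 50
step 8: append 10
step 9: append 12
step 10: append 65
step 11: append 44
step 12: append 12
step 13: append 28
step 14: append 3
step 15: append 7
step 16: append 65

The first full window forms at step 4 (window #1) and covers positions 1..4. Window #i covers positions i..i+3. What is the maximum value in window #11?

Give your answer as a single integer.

step 1: append 50 -> window=[50] (not full yet)
step 2: append 40 -> window=[50, 40] (not full yet)
step 3: append 63 -> window=[50, 40, 63] (not full yet)
step 4: append 56 -> window=[50, 40, 63, 56] -> max=63
step 5: append 48 -> window=[40, 63, 56, 48] -> max=63
step 6: append 21 -> window=[63, 56, 48, 21] -> max=63
step 7: append 50 -> window=[56, 48, 21, 50] -> max=56
step 8: append 10 -> window=[48, 21, 50, 10] -> max=50
step 9: append 12 -> window=[21, 50, 10, 12] -> max=50
step 10: append 65 -> window=[50, 10, 12, 65] -> max=65
step 11: append 44 -> window=[10, 12, 65, 44] -> max=65
step 12: append 12 -> window=[12, 65, 44, 12] -> max=65
step 13: append 28 -> window=[65, 44, 12, 28] -> max=65
step 14: append 3 -> window=[44, 12, 28, 3] -> max=44
Window #11 max = 44

Answer: 44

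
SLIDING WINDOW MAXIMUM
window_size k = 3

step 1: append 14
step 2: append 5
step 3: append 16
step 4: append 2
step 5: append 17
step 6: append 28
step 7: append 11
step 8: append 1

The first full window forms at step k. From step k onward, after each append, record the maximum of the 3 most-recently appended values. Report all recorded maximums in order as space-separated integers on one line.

Answer: 16 16 17 28 28 28

Derivation:
step 1: append 14 -> window=[14] (not full yet)
step 2: append 5 -> window=[14, 5] (not full yet)
step 3: append 16 -> window=[14, 5, 16] -> max=16
step 4: append 2 -> window=[5, 16, 2] -> max=16
step 5: append 17 -> window=[16, 2, 17] -> max=17
step 6: append 28 -> window=[2, 17, 28] -> max=28
step 7: append 11 -> window=[17, 28, 11] -> max=28
step 8: append 1 -> window=[28, 11, 1] -> max=28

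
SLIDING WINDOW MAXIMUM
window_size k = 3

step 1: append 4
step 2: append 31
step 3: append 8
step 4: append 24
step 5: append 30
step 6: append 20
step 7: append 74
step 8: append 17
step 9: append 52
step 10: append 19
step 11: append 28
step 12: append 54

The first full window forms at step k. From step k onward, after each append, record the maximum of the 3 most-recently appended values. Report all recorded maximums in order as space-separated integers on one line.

step 1: append 4 -> window=[4] (not full yet)
step 2: append 31 -> window=[4, 31] (not full yet)
step 3: append 8 -> window=[4, 31, 8] -> max=31
step 4: append 24 -> window=[31, 8, 24] -> max=31
step 5: append 30 -> window=[8, 24, 30] -> max=30
step 6: append 20 -> window=[24, 30, 20] -> max=30
step 7: append 74 -> window=[30, 20, 74] -> max=74
step 8: append 17 -> window=[20, 74, 17] -> max=74
step 9: append 52 -> window=[74, 17, 52] -> max=74
step 10: append 19 -> window=[17, 52, 19] -> max=52
step 11: append 28 -> window=[52, 19, 28] -> max=52
step 12: append 54 -> window=[19, 28, 54] -> max=54

Answer: 31 31 30 30 74 74 74 52 52 54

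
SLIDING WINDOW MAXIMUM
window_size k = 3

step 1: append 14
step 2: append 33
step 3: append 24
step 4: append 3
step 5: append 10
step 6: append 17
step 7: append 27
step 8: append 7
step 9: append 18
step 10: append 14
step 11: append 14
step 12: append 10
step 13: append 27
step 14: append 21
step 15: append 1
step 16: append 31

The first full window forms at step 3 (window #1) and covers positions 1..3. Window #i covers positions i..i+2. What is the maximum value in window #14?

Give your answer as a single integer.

Answer: 31

Derivation:
step 1: append 14 -> window=[14] (not full yet)
step 2: append 33 -> window=[14, 33] (not full yet)
step 3: append 24 -> window=[14, 33, 24] -> max=33
step 4: append 3 -> window=[33, 24, 3] -> max=33
step 5: append 10 -> window=[24, 3, 10] -> max=24
step 6: append 17 -> window=[3, 10, 17] -> max=17
step 7: append 27 -> window=[10, 17, 27] -> max=27
step 8: append 7 -> window=[17, 27, 7] -> max=27
step 9: append 18 -> window=[27, 7, 18] -> max=27
step 10: append 14 -> window=[7, 18, 14] -> max=18
step 11: append 14 -> window=[18, 14, 14] -> max=18
step 12: append 10 -> window=[14, 14, 10] -> max=14
step 13: append 27 -> window=[14, 10, 27] -> max=27
step 14: append 21 -> window=[10, 27, 21] -> max=27
step 15: append 1 -> window=[27, 21, 1] -> max=27
step 16: append 31 -> window=[21, 1, 31] -> max=31
Window #14 max = 31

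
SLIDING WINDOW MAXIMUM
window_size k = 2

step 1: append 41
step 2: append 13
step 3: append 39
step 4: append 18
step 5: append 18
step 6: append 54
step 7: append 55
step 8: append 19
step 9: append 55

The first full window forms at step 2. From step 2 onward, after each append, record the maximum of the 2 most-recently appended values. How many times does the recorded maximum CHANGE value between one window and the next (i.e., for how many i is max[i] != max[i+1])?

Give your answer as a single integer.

Answer: 4

Derivation:
step 1: append 41 -> window=[41] (not full yet)
step 2: append 13 -> window=[41, 13] -> max=41
step 3: append 39 -> window=[13, 39] -> max=39
step 4: append 18 -> window=[39, 18] -> max=39
step 5: append 18 -> window=[18, 18] -> max=18
step 6: append 54 -> window=[18, 54] -> max=54
step 7: append 55 -> window=[54, 55] -> max=55
step 8: append 19 -> window=[55, 19] -> max=55
step 9: append 55 -> window=[19, 55] -> max=55
Recorded maximums: 41 39 39 18 54 55 55 55
Changes between consecutive maximums: 4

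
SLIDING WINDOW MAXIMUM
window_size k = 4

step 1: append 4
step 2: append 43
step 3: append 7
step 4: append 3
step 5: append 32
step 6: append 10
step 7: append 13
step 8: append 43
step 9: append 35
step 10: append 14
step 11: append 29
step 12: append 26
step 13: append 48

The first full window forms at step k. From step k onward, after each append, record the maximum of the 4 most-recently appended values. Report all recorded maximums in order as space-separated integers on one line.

Answer: 43 43 32 32 43 43 43 43 35 48

Derivation:
step 1: append 4 -> window=[4] (not full yet)
step 2: append 43 -> window=[4, 43] (not full yet)
step 3: append 7 -> window=[4, 43, 7] (not full yet)
step 4: append 3 -> window=[4, 43, 7, 3] -> max=43
step 5: append 32 -> window=[43, 7, 3, 32] -> max=43
step 6: append 10 -> window=[7, 3, 32, 10] -> max=32
step 7: append 13 -> window=[3, 32, 10, 13] -> max=32
step 8: append 43 -> window=[32, 10, 13, 43] -> max=43
step 9: append 35 -> window=[10, 13, 43, 35] -> max=43
step 10: append 14 -> window=[13, 43, 35, 14] -> max=43
step 11: append 29 -> window=[43, 35, 14, 29] -> max=43
step 12: append 26 -> window=[35, 14, 29, 26] -> max=35
step 13: append 48 -> window=[14, 29, 26, 48] -> max=48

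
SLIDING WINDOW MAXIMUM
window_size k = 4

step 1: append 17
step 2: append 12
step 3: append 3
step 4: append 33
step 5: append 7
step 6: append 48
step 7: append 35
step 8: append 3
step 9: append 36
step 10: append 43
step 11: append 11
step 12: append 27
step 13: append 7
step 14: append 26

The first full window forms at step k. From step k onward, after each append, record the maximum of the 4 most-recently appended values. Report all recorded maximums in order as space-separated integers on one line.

step 1: append 17 -> window=[17] (not full yet)
step 2: append 12 -> window=[17, 12] (not full yet)
step 3: append 3 -> window=[17, 12, 3] (not full yet)
step 4: append 33 -> window=[17, 12, 3, 33] -> max=33
step 5: append 7 -> window=[12, 3, 33, 7] -> max=33
step 6: append 48 -> window=[3, 33, 7, 48] -> max=48
step 7: append 35 -> window=[33, 7, 48, 35] -> max=48
step 8: append 3 -> window=[7, 48, 35, 3] -> max=48
step 9: append 36 -> window=[48, 35, 3, 36] -> max=48
step 10: append 43 -> window=[35, 3, 36, 43] -> max=43
step 11: append 11 -> window=[3, 36, 43, 11] -> max=43
step 12: append 27 -> window=[36, 43, 11, 27] -> max=43
step 13: append 7 -> window=[43, 11, 27, 7] -> max=43
step 14: append 26 -> window=[11, 27, 7, 26] -> max=27

Answer: 33 33 48 48 48 48 43 43 43 43 27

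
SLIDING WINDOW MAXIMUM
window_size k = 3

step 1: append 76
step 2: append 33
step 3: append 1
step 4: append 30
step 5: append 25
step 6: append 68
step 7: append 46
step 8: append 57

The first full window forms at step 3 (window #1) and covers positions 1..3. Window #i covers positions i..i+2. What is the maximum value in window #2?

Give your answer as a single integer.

step 1: append 76 -> window=[76] (not full yet)
step 2: append 33 -> window=[76, 33] (not full yet)
step 3: append 1 -> window=[76, 33, 1] -> max=76
step 4: append 30 -> window=[33, 1, 30] -> max=33
Window #2 max = 33

Answer: 33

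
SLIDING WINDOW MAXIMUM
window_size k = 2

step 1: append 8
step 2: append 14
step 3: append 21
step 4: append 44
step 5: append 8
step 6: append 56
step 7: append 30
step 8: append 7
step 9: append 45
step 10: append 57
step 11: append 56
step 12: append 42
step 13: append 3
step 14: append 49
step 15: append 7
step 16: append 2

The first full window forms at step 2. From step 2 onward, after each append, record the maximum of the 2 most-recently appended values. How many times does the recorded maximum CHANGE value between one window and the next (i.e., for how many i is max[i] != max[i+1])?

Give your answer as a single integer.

step 1: append 8 -> window=[8] (not full yet)
step 2: append 14 -> window=[8, 14] -> max=14
step 3: append 21 -> window=[14, 21] -> max=21
step 4: append 44 -> window=[21, 44] -> max=44
step 5: append 8 -> window=[44, 8] -> max=44
step 6: append 56 -> window=[8, 56] -> max=56
step 7: append 30 -> window=[56, 30] -> max=56
step 8: append 7 -> window=[30, 7] -> max=30
step 9: append 45 -> window=[7, 45] -> max=45
step 10: append 57 -> window=[45, 57] -> max=57
step 11: append 56 -> window=[57, 56] -> max=57
step 12: append 42 -> window=[56, 42] -> max=56
step 13: append 3 -> window=[42, 3] -> max=42
step 14: append 49 -> window=[3, 49] -> max=49
step 15: append 7 -> window=[49, 7] -> max=49
step 16: append 2 -> window=[7, 2] -> max=7
Recorded maximums: 14 21 44 44 56 56 30 45 57 57 56 42 49 49 7
Changes between consecutive maximums: 10

Answer: 10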